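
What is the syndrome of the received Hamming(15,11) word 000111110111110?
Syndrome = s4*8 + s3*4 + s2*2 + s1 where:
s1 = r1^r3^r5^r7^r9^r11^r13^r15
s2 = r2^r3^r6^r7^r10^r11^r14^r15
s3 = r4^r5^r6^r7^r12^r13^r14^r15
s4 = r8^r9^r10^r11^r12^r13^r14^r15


s1=0, s2=1, s3=1, s4=0

Syndrome = 6 (error at position 6)


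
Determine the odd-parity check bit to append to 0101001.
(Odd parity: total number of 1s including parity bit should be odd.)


Number of 1s in data: 3
Parity bit: 0

0


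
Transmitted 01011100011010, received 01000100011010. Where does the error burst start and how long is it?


XOR: 00011000000000

Burst at position 3, length 2


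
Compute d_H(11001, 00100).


XOR: 11101
Count of 1s: 4

4


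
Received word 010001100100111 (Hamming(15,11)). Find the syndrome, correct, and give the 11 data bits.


Syndrome = 5: error at position 5

Data: 01110100111 (corrected bit 5)


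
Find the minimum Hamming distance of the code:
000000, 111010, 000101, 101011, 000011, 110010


Comparing all pairs, minimum distance: 1
Can detect 0 errors, correct 0 errors

1


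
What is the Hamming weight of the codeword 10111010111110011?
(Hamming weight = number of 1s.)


Counting 1s in 10111010111110011

12


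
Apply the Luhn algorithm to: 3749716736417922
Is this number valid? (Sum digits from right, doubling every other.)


Luhn sum = 87
87 mod 10 = 7

Invalid (Luhn sum mod 10 = 7)


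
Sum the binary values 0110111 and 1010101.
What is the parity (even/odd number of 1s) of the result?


0110111 = 55
1010101 = 85
Sum = 140 = 10001100
1s count = 3

odd parity (3 ones in 10001100)


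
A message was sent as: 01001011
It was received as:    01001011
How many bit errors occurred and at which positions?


XOR: 00000000

0 errors (received matches sent)


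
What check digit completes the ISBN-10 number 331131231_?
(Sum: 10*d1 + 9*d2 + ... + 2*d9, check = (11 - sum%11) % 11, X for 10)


Weighted sum: 114
114 mod 11 = 4

Check digit: 7


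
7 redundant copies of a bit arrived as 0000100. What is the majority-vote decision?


Ones: 1 out of 7
Threshold: 4

0 (1/7 voted 1)


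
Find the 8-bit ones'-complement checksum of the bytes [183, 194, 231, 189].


Sum = 797 mod 256 = 29
Complement = 226

226


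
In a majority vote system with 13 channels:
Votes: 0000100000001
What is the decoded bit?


Ones: 2 out of 13
Threshold: 7

0 (2/13 voted 1)


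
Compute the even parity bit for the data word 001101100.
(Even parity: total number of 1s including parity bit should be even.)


Number of 1s in data: 4
Parity bit: 0

0


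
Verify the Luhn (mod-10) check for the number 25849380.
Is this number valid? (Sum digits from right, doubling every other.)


Luhn sum = 39
39 mod 10 = 9

Invalid (Luhn sum mod 10 = 9)


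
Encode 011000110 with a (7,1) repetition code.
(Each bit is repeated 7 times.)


Each bit -> 7 copies

000000011111111111111000000000000000000000111111111111110000000


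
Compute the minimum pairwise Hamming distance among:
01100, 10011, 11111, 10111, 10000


Comparing all pairs, minimum distance: 1
Can detect 0 errors, correct 0 errors

1


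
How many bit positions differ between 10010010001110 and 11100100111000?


XOR: 01110110110110
Count of 1s: 9

9


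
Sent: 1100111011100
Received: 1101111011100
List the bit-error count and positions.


XOR: 0001000000000

1 error(s) at position(s): 3


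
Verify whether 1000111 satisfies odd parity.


Number of 1s: 4

No, parity error (4 ones)


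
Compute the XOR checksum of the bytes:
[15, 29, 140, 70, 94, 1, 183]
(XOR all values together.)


XOR chain: 15 ^ 29 ^ 140 ^ 70 ^ 94 ^ 1 ^ 183 = 48

48


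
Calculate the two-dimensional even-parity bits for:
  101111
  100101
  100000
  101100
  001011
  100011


Row parities: 111111
Column parities: 101110

Row P: 111111, Col P: 101110, Corner: 0


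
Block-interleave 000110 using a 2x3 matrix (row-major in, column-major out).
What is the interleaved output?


Matrix:
  000
  110
Read columns: 010100

010100


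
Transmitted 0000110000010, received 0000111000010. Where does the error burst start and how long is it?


XOR: 0000001000000

Burst at position 6, length 1


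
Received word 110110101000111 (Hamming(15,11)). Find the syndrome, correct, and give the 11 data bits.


Syndrome = 0: no error detected

Data: 01011000111 (no errors)


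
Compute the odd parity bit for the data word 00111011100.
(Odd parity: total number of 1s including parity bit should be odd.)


Number of 1s in data: 6
Parity bit: 1

1


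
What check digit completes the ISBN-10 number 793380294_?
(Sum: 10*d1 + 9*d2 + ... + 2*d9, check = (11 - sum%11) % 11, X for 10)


Weighted sum: 287
287 mod 11 = 1

Check digit: X


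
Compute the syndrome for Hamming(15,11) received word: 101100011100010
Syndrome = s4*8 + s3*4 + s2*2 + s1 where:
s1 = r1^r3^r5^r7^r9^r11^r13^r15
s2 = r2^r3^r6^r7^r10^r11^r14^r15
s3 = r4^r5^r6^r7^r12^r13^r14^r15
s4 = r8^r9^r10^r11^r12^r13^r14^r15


s1=1, s2=1, s3=0, s4=0

Syndrome = 3 (error at position 3)


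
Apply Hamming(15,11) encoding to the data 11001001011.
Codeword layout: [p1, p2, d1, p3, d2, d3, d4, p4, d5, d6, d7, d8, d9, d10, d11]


Parity bits: p1=0, p2=1, p3=0, p4=0

011010001001011


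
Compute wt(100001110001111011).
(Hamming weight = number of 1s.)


Counting 1s in 100001110001111011

10


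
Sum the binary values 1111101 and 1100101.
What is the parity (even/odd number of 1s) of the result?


1111101 = 125
1100101 = 101
Sum = 226 = 11100010
1s count = 4

even parity (4 ones in 11100010)


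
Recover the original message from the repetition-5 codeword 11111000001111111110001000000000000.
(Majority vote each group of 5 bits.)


Groups: 11111, 00000, 11111, 11110, 00100, 00000, 00000
Majority votes: 1011000

1011000


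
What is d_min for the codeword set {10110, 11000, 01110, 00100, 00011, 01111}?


Comparing all pairs, minimum distance: 1
Can detect 0 errors, correct 0 errors

1


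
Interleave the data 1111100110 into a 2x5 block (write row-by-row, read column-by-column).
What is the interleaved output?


Matrix:
  11111
  00110
Read columns: 1010111110

1010111110


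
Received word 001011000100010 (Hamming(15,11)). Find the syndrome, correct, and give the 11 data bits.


Syndrome = 4: error at position 4

Data: 11100100010 (corrected bit 4)


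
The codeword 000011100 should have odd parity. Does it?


Number of 1s: 3

Yes, parity is correct (3 ones)


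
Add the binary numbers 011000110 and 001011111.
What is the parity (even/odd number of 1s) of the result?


011000110 = 198
001011111 = 95
Sum = 293 = 100100101
1s count = 4

even parity (4 ones in 100100101)


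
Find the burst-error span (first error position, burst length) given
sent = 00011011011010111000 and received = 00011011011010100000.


XOR: 00000000000000011000

Burst at position 15, length 2


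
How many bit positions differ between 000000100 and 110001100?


XOR: 110001000
Count of 1s: 3

3


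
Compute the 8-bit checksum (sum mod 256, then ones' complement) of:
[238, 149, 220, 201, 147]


Sum = 955 mod 256 = 187
Complement = 68

68


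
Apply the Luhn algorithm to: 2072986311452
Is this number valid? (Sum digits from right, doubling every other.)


Luhn sum = 51
51 mod 10 = 1

Invalid (Luhn sum mod 10 = 1)


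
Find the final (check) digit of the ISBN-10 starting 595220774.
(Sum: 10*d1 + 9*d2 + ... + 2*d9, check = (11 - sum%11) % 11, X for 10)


Weighted sum: 254
254 mod 11 = 1

Check digit: X


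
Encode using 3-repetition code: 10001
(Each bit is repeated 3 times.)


Each bit -> 3 copies

111000000000111


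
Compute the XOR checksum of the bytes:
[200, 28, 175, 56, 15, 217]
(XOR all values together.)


XOR chain: 200 ^ 28 ^ 175 ^ 56 ^ 15 ^ 217 = 149

149


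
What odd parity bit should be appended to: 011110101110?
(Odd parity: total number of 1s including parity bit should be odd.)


Number of 1s in data: 8
Parity bit: 1

1


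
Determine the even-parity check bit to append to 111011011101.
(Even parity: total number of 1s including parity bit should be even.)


Number of 1s in data: 9
Parity bit: 1

1


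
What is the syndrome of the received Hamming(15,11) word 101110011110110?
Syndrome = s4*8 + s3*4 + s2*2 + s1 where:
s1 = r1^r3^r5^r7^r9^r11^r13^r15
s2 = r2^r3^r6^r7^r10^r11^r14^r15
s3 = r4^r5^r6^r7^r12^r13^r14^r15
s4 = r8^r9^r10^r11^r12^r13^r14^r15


s1=0, s2=0, s3=0, s4=0

Syndrome = 0 (no error)


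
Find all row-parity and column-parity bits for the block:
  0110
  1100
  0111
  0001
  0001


Row parities: 00111
Column parities: 1101

Row P: 00111, Col P: 1101, Corner: 1


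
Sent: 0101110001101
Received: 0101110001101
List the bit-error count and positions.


XOR: 0000000000000

0 errors (received matches sent)


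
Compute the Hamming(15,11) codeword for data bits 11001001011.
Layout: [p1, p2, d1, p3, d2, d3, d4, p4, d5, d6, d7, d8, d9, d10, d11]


Parity bits: p1=0, p2=1, p3=0, p4=0

011010001001011


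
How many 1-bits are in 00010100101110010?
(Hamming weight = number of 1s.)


Counting 1s in 00010100101110010

7


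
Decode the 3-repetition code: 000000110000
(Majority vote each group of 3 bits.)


Groups: 000, 000, 110, 000
Majority votes: 0010

0010


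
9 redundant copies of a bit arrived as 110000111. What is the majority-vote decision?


Ones: 5 out of 9
Threshold: 5

1 (5/9 voted 1)


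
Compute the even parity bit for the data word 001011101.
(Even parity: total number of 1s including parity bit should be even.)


Number of 1s in data: 5
Parity bit: 1

1


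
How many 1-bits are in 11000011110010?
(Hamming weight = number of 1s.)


Counting 1s in 11000011110010

7


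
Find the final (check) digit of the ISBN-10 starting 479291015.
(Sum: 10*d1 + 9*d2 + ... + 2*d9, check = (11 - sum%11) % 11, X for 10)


Weighted sum: 261
261 mod 11 = 8

Check digit: 3


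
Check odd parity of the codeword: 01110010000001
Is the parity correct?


Number of 1s: 5

Yes, parity is correct (5 ones)


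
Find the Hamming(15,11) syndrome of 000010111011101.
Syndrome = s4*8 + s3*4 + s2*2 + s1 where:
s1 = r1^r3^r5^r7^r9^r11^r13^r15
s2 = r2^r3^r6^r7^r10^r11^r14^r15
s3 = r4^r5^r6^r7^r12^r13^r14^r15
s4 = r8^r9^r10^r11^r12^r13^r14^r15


s1=0, s2=1, s3=1, s4=0

Syndrome = 6 (error at position 6)


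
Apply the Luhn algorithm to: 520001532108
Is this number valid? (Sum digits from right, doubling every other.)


Luhn sum = 21
21 mod 10 = 1

Invalid (Luhn sum mod 10 = 1)


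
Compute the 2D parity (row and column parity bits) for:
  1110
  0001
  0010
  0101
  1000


Row parities: 11101
Column parities: 0000

Row P: 11101, Col P: 0000, Corner: 0


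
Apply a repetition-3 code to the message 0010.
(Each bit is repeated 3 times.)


Each bit -> 3 copies

000000111000


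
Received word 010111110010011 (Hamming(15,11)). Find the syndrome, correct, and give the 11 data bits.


Syndrome = 0: no error detected

Data: 01110010011 (no errors)


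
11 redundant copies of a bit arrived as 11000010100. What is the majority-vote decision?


Ones: 4 out of 11
Threshold: 6

0 (4/11 voted 1)


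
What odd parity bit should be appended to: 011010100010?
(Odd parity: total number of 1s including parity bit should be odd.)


Number of 1s in data: 5
Parity bit: 0

0


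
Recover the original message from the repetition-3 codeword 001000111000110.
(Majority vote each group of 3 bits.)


Groups: 001, 000, 111, 000, 110
Majority votes: 00101

00101


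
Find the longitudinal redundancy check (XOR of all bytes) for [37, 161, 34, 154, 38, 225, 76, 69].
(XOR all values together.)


XOR chain: 37 ^ 161 ^ 34 ^ 154 ^ 38 ^ 225 ^ 76 ^ 69 = 242

242


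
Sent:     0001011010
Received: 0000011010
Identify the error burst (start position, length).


XOR: 0001000000

Burst at position 3, length 1


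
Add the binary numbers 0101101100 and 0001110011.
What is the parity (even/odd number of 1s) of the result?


0101101100 = 364
0001110011 = 115
Sum = 479 = 111011111
1s count = 8

even parity (8 ones in 111011111)


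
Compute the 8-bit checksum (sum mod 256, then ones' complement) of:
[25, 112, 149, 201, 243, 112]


Sum = 842 mod 256 = 74
Complement = 181

181


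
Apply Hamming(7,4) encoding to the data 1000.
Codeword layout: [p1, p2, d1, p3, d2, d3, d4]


Parity bits: p1=1, p2=1, p3=0

1110000


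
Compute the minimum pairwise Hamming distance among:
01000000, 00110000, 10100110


Comparing all pairs, minimum distance: 3
Can detect 2 errors, correct 1 errors

3


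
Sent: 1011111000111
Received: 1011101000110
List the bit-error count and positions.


XOR: 0000010000001

2 error(s) at position(s): 5, 12


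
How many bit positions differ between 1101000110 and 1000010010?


XOR: 0101010100
Count of 1s: 4

4


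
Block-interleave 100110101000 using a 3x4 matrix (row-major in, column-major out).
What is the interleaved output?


Matrix:
  1001
  1010
  1000
Read columns: 111000010100

111000010100


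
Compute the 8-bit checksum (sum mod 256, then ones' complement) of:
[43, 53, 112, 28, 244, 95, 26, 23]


Sum = 624 mod 256 = 112
Complement = 143

143


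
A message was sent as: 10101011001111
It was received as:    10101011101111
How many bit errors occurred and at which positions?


XOR: 00000000100000

1 error(s) at position(s): 8


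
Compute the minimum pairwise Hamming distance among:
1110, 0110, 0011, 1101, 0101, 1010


Comparing all pairs, minimum distance: 1
Can detect 0 errors, correct 0 errors

1


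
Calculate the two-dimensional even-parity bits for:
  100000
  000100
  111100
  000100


Row parities: 1101
Column parities: 011100

Row P: 1101, Col P: 011100, Corner: 1


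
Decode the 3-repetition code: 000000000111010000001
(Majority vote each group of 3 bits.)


Groups: 000, 000, 000, 111, 010, 000, 001
Majority votes: 0001000

0001000


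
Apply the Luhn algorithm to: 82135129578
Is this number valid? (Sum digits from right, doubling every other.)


Luhn sum = 55
55 mod 10 = 5

Invalid (Luhn sum mod 10 = 5)


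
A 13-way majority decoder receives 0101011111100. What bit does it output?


Ones: 8 out of 13
Threshold: 7

1 (8/13 voted 1)


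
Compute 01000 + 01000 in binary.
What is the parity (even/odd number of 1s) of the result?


01000 = 8
01000 = 8
Sum = 16 = 10000
1s count = 1

odd parity (1 ones in 10000)


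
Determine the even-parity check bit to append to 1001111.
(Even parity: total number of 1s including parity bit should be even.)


Number of 1s in data: 5
Parity bit: 1

1


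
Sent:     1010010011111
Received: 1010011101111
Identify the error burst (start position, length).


XOR: 0000001110000

Burst at position 6, length 3


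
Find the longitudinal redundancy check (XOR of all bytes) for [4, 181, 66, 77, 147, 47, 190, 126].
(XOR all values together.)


XOR chain: 4 ^ 181 ^ 66 ^ 77 ^ 147 ^ 47 ^ 190 ^ 126 = 194

194


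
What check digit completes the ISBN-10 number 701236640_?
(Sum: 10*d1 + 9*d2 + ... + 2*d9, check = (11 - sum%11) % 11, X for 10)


Weighted sum: 176
176 mod 11 = 0

Check digit: 0


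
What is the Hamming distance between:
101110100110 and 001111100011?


XOR: 100001000101
Count of 1s: 4

4


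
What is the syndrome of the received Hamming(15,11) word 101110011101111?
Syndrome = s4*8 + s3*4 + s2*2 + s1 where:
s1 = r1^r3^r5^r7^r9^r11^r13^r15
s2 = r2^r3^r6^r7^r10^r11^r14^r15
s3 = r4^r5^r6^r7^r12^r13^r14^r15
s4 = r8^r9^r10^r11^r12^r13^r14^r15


s1=0, s2=0, s3=0, s4=1

Syndrome = 8 (error at position 8)


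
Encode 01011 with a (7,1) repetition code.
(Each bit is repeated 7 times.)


Each bit -> 7 copies

00000001111111000000011111111111111


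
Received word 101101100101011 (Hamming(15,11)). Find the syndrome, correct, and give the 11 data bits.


Syndrome = 0: no error detected

Data: 10110101011 (no errors)


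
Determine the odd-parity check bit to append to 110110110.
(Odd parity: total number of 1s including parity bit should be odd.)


Number of 1s in data: 6
Parity bit: 1

1


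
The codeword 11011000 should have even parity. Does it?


Number of 1s: 4

Yes, parity is correct (4 ones)


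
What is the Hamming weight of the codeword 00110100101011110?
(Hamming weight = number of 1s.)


Counting 1s in 00110100101011110

9


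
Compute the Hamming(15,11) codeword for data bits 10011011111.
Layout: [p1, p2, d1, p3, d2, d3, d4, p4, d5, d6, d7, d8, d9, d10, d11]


Parity bits: p1=0, p2=1, p3=1, p4=0

011100101011111


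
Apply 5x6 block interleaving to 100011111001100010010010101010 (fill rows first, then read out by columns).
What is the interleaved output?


Matrix:
  100011
  111001
  100010
  010010
  101010
Read columns: 111010101001001000001011111000

111010101001001000001011111000


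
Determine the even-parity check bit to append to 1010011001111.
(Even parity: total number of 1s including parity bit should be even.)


Number of 1s in data: 8
Parity bit: 0

0


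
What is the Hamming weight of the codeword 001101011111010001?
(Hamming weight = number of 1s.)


Counting 1s in 001101011111010001

10


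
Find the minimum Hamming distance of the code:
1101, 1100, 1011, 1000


Comparing all pairs, minimum distance: 1
Can detect 0 errors, correct 0 errors

1


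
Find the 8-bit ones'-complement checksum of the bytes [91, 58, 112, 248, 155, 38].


Sum = 702 mod 256 = 190
Complement = 65

65


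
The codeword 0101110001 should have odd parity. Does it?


Number of 1s: 5

Yes, parity is correct (5 ones)


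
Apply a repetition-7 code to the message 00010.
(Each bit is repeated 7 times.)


Each bit -> 7 copies

00000000000000000000011111110000000


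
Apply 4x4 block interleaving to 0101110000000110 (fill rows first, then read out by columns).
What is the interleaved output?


Matrix:
  0101
  1100
  0000
  0110
Read columns: 0100110100011000

0100110100011000


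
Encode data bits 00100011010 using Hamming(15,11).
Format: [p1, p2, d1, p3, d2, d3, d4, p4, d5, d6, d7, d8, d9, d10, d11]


Parity bits: p1=1, p2=1, p3=1, p4=1

110101010011010


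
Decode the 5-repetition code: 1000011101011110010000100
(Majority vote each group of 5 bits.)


Groups: 10000, 11101, 01111, 00100, 00100
Majority votes: 01100

01100


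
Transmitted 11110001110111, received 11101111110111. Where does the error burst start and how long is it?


XOR: 00011110000000

Burst at position 3, length 4


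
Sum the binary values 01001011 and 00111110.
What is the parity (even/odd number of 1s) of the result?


01001011 = 75
00111110 = 62
Sum = 137 = 10001001
1s count = 3

odd parity (3 ones in 10001001)


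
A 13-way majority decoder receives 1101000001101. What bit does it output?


Ones: 6 out of 13
Threshold: 7

0 (6/13 voted 1)


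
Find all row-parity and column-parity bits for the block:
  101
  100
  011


Row parities: 010
Column parities: 010

Row P: 010, Col P: 010, Corner: 1


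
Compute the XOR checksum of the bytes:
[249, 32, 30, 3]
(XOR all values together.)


XOR chain: 249 ^ 32 ^ 30 ^ 3 = 196

196


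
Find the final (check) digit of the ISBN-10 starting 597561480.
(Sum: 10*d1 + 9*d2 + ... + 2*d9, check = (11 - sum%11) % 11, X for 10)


Weighted sum: 303
303 mod 11 = 6

Check digit: 5


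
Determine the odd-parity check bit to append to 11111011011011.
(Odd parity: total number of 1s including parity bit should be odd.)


Number of 1s in data: 11
Parity bit: 0

0


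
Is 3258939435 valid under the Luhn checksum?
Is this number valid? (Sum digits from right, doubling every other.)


Luhn sum = 53
53 mod 10 = 3

Invalid (Luhn sum mod 10 = 3)


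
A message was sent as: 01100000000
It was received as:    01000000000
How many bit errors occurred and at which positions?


XOR: 00100000000

1 error(s) at position(s): 2


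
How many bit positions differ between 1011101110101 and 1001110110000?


XOR: 0010011000101
Count of 1s: 5

5


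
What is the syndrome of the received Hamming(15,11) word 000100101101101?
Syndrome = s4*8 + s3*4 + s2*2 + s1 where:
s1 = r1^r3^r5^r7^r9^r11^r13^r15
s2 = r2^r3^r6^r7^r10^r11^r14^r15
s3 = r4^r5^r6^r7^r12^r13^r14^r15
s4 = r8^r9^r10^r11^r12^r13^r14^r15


s1=0, s2=1, s3=1, s4=1

Syndrome = 14 (error at position 14)


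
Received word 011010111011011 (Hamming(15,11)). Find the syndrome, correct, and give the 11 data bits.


Syndrome = 4: error at position 4

Data: 11011011011 (corrected bit 4)


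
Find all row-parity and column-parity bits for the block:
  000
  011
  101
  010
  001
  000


Row parities: 000110
Column parities: 101

Row P: 000110, Col P: 101, Corner: 0


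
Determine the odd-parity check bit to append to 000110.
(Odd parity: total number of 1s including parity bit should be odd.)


Number of 1s in data: 2
Parity bit: 1

1


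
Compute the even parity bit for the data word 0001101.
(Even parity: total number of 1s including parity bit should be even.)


Number of 1s in data: 3
Parity bit: 1

1


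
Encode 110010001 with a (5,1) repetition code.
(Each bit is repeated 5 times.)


Each bit -> 5 copies

111111111100000000001111100000000000000011111


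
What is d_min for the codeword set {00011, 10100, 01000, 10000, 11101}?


Comparing all pairs, minimum distance: 1
Can detect 0 errors, correct 0 errors

1


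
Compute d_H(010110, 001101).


XOR: 011011
Count of 1s: 4

4


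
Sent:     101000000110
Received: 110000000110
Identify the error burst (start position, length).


XOR: 011000000000

Burst at position 1, length 2


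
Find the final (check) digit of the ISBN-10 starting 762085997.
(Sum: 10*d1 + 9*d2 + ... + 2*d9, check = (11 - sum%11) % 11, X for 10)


Weighted sum: 290
290 mod 11 = 4

Check digit: 7


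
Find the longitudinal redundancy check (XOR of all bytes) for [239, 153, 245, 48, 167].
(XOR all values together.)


XOR chain: 239 ^ 153 ^ 245 ^ 48 ^ 167 = 20

20


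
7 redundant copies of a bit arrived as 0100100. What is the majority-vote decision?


Ones: 2 out of 7
Threshold: 4

0 (2/7 voted 1)


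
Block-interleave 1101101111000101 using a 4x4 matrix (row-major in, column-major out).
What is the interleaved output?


Matrix:
  1101
  1011
  1100
  0101
Read columns: 1110101101001101

1110101101001101


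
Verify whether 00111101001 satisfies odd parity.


Number of 1s: 6

No, parity error (6 ones)


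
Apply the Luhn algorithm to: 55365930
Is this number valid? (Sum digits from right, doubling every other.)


Luhn sum = 34
34 mod 10 = 4

Invalid (Luhn sum mod 10 = 4)


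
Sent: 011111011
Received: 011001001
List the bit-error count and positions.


XOR: 000110010

3 error(s) at position(s): 3, 4, 7


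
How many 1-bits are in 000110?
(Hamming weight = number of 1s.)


Counting 1s in 000110

2


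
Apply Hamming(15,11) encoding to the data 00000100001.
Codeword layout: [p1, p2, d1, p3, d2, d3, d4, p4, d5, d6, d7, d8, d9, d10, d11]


Parity bits: p1=1, p2=0, p3=1, p4=0

100100000100001


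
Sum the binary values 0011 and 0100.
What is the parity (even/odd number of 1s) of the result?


0011 = 3
0100 = 4
Sum = 7 = 111
1s count = 3

odd parity (3 ones in 111)


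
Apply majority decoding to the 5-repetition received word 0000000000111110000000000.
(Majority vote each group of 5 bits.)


Groups: 00000, 00000, 11111, 00000, 00000
Majority votes: 00100

00100


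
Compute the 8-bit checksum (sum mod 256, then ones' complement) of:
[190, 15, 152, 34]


Sum = 391 mod 256 = 135
Complement = 120

120


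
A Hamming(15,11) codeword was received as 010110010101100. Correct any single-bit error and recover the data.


Syndrome = 0: no error detected

Data: 01000101100 (no errors)


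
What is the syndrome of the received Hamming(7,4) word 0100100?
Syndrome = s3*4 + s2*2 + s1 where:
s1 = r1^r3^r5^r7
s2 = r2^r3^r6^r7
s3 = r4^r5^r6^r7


s1=1, s2=1, s3=1

Syndrome = 7 (error at position 7)


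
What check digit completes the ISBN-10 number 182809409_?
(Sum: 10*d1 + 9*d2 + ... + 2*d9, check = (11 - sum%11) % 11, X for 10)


Weighted sum: 233
233 mod 11 = 2

Check digit: 9


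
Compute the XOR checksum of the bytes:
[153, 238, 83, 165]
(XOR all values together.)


XOR chain: 153 ^ 238 ^ 83 ^ 165 = 129

129


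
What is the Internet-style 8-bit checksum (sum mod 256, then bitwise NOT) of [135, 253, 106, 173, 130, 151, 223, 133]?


Sum = 1304 mod 256 = 24
Complement = 231

231


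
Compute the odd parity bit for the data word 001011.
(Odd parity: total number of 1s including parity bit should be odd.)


Number of 1s in data: 3
Parity bit: 0

0


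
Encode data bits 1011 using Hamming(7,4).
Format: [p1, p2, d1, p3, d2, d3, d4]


Parity bits: p1=0, p2=1, p3=0

0110011


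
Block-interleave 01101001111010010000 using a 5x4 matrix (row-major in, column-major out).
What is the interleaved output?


Matrix:
  0110
  1001
  1110
  1001
  0000
Read columns: 01110101001010001010

01110101001010001010


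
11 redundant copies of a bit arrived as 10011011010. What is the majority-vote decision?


Ones: 6 out of 11
Threshold: 6

1 (6/11 voted 1)


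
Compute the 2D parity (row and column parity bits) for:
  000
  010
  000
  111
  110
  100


Row parities: 010101
Column parities: 111

Row P: 010101, Col P: 111, Corner: 1


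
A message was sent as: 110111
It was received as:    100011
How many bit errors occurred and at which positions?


XOR: 010100

2 error(s) at position(s): 1, 3


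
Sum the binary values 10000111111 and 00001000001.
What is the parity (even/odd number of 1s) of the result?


10000111111 = 1087
00001000001 = 65
Sum = 1152 = 10010000000
1s count = 2

even parity (2 ones in 10010000000)


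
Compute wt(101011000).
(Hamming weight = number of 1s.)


Counting 1s in 101011000

4


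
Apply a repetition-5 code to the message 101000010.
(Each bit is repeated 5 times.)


Each bit -> 5 copies

111110000011111000000000000000000001111100000


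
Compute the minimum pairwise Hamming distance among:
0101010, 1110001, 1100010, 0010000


Comparing all pairs, minimum distance: 2
Can detect 1 errors, correct 0 errors

2


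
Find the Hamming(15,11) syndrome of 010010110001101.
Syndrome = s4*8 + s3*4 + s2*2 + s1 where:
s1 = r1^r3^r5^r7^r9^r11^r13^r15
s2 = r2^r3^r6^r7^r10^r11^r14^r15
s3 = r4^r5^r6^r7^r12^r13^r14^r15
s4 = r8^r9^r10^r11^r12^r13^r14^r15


s1=0, s2=1, s3=1, s4=0

Syndrome = 6 (error at position 6)


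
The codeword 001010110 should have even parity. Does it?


Number of 1s: 4

Yes, parity is correct (4 ones)


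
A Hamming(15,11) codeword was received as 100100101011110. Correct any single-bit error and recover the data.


Syndrome = 15: error at position 15

Data: 00011011111 (corrected bit 15)


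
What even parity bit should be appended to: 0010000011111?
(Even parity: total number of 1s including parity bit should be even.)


Number of 1s in data: 6
Parity bit: 0

0


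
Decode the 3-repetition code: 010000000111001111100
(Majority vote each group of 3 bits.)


Groups: 010, 000, 000, 111, 001, 111, 100
Majority votes: 0001010

0001010


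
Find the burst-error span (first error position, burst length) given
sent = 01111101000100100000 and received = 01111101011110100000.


XOR: 00000000011010000000

Burst at position 9, length 4


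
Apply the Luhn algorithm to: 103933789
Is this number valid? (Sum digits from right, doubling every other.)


Luhn sum = 45
45 mod 10 = 5

Invalid (Luhn sum mod 10 = 5)


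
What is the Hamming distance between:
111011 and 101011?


XOR: 010000
Count of 1s: 1

1


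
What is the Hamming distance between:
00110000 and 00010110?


XOR: 00100110
Count of 1s: 3

3


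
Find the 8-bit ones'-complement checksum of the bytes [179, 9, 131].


Sum = 319 mod 256 = 63
Complement = 192

192


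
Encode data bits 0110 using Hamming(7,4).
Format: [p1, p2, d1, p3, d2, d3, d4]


Parity bits: p1=1, p2=1, p3=0

1100110


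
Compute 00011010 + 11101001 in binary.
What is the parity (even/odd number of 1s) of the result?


00011010 = 26
11101001 = 233
Sum = 259 = 100000011
1s count = 3

odd parity (3 ones in 100000011)


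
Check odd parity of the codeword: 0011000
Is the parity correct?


Number of 1s: 2

No, parity error (2 ones)


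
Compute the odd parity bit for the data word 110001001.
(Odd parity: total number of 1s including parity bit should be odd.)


Number of 1s in data: 4
Parity bit: 1

1


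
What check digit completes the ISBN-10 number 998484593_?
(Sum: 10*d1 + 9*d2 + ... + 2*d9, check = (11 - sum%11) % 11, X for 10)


Weighted sum: 384
384 mod 11 = 10

Check digit: 1


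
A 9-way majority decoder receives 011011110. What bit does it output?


Ones: 6 out of 9
Threshold: 5

1 (6/9 voted 1)


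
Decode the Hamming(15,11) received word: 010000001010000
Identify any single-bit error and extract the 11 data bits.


Syndrome = 0: no error detected

Data: 00001010000 (no errors)


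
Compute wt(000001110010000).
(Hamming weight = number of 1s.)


Counting 1s in 000001110010000

4


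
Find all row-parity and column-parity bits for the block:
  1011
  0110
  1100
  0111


Row parities: 1001
Column parities: 0110

Row P: 1001, Col P: 0110, Corner: 0


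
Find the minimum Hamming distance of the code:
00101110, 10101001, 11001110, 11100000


Comparing all pairs, minimum distance: 3
Can detect 2 errors, correct 1 errors

3


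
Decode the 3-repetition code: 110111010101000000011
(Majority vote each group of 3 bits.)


Groups: 110, 111, 010, 101, 000, 000, 011
Majority votes: 1101001

1101001


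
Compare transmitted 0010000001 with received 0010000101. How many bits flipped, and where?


XOR: 0000000100

1 error(s) at position(s): 7


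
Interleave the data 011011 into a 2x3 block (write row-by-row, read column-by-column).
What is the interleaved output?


Matrix:
  011
  011
Read columns: 001111

001111


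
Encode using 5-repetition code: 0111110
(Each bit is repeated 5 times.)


Each bit -> 5 copies

00000111111111111111111111111100000


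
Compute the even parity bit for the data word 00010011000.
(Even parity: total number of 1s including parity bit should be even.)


Number of 1s in data: 3
Parity bit: 1

1


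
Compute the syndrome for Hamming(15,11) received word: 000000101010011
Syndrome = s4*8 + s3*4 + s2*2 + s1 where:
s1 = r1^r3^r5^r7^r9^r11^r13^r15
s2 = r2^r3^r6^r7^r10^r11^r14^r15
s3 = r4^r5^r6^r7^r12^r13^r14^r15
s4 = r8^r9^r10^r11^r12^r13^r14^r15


s1=0, s2=0, s3=1, s4=0

Syndrome = 4 (error at position 4)


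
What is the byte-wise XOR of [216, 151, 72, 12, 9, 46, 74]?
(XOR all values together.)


XOR chain: 216 ^ 151 ^ 72 ^ 12 ^ 9 ^ 46 ^ 74 = 102

102


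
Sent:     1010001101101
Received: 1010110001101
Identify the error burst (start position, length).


XOR: 0000111100000

Burst at position 4, length 4


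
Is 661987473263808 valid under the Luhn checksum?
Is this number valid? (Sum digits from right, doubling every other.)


Luhn sum = 76
76 mod 10 = 6

Invalid (Luhn sum mod 10 = 6)


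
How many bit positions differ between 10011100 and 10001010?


XOR: 00010110
Count of 1s: 3

3


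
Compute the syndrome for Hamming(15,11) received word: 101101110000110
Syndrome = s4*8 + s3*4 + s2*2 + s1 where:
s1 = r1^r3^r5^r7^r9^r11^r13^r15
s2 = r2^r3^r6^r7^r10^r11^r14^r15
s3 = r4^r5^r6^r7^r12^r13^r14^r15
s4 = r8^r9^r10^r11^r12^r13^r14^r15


s1=0, s2=0, s3=1, s4=1

Syndrome = 12 (error at position 12)


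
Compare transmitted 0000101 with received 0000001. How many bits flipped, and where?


XOR: 0000100

1 error(s) at position(s): 4


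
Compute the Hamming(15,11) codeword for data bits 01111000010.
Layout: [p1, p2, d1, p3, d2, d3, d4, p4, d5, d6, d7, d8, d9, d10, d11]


Parity bits: p1=1, p2=1, p3=0, p4=0

110011101000010


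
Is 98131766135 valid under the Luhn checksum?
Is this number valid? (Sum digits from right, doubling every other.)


Luhn sum = 50
50 mod 10 = 0

Valid (Luhn sum mod 10 = 0)


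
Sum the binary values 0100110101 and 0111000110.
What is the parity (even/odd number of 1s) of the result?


0100110101 = 309
0111000110 = 454
Sum = 763 = 1011111011
1s count = 8

even parity (8 ones in 1011111011)


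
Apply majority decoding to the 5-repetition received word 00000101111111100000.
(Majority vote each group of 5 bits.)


Groups: 00000, 10111, 11111, 00000
Majority votes: 0110

0110


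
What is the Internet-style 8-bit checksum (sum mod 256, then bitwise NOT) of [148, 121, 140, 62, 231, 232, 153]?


Sum = 1087 mod 256 = 63
Complement = 192

192


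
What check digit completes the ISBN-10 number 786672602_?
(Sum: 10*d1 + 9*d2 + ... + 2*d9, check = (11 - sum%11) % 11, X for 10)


Weighted sum: 312
312 mod 11 = 4

Check digit: 7


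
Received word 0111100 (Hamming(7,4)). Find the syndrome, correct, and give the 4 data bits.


Syndrome = 0: no error detected

Data: 1100 (no errors)


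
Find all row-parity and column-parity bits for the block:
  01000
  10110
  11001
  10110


Row parities: 1111
Column parities: 10001

Row P: 1111, Col P: 10001, Corner: 0


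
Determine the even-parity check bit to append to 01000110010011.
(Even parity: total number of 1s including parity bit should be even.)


Number of 1s in data: 6
Parity bit: 0

0


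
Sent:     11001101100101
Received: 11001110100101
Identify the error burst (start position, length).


XOR: 00000011000000

Burst at position 6, length 2


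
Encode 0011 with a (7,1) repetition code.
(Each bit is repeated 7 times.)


Each bit -> 7 copies

0000000000000011111111111111


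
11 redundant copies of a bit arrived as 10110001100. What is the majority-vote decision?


Ones: 5 out of 11
Threshold: 6

0 (5/11 voted 1)


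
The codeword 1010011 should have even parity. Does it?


Number of 1s: 4

Yes, parity is correct (4 ones)


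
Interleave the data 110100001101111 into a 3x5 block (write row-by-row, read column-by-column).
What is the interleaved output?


Matrix:
  11010
  00011
  01111
Read columns: 100101001111011

100101001111011


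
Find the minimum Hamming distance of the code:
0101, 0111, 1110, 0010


Comparing all pairs, minimum distance: 1
Can detect 0 errors, correct 0 errors

1


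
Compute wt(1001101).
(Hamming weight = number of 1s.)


Counting 1s in 1001101

4


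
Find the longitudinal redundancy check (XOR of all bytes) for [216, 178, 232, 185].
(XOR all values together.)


XOR chain: 216 ^ 178 ^ 232 ^ 185 = 59

59


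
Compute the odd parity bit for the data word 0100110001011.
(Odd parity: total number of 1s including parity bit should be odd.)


Number of 1s in data: 6
Parity bit: 1

1


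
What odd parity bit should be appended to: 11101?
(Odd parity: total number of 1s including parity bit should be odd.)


Number of 1s in data: 4
Parity bit: 1

1


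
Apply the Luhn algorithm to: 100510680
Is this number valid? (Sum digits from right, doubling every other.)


Luhn sum = 16
16 mod 10 = 6

Invalid (Luhn sum mod 10 = 6)


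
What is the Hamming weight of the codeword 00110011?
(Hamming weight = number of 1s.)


Counting 1s in 00110011

4


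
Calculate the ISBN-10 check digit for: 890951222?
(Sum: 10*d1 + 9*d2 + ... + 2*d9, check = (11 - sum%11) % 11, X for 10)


Weighted sum: 277
277 mod 11 = 2

Check digit: 9


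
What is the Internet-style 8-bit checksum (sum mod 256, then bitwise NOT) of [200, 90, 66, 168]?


Sum = 524 mod 256 = 12
Complement = 243

243


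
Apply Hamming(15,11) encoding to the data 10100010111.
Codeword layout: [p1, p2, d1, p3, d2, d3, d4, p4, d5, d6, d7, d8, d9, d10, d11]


Parity bits: p1=0, p2=1, p3=0, p4=0

011001000010111


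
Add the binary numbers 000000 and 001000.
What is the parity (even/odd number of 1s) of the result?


000000 = 0
001000 = 8
Sum = 8 = 1000
1s count = 1

odd parity (1 ones in 1000)


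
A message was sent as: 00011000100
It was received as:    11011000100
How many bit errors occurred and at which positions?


XOR: 11000000000

2 error(s) at position(s): 0, 1


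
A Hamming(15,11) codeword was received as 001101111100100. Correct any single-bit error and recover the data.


Syndrome = 0: no error detected

Data: 10111100100 (no errors)


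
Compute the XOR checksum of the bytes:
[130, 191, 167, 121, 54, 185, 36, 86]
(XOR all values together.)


XOR chain: 130 ^ 191 ^ 167 ^ 121 ^ 54 ^ 185 ^ 36 ^ 86 = 30

30


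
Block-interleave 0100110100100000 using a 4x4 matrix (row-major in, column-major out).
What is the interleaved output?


Matrix:
  0100
  1101
  0010
  0000
Read columns: 0100110000100100

0100110000100100


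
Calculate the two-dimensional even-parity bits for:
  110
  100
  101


Row parities: 010
Column parities: 111

Row P: 010, Col P: 111, Corner: 1


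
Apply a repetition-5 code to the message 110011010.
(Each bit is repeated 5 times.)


Each bit -> 5 copies

111111111100000000001111111111000001111100000


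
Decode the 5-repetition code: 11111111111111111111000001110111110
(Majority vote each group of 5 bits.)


Groups: 11111, 11111, 11111, 11111, 00000, 11101, 11110
Majority votes: 1111011

1111011


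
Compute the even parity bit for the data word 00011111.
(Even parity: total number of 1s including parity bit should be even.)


Number of 1s in data: 5
Parity bit: 1

1


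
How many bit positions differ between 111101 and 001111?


XOR: 110010
Count of 1s: 3

3


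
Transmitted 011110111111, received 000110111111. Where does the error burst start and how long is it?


XOR: 011000000000

Burst at position 1, length 2


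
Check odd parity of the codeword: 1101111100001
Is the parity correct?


Number of 1s: 8

No, parity error (8 ones)


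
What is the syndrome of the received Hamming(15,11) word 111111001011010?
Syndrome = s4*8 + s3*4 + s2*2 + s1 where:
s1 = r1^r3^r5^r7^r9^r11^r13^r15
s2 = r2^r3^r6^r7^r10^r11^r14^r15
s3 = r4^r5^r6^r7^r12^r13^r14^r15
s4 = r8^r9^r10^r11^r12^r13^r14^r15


s1=1, s2=1, s3=1, s4=0

Syndrome = 7 (error at position 7)


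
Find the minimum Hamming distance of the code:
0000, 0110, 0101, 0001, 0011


Comparing all pairs, minimum distance: 1
Can detect 0 errors, correct 0 errors

1


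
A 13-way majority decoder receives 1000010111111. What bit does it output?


Ones: 8 out of 13
Threshold: 7

1 (8/13 voted 1)


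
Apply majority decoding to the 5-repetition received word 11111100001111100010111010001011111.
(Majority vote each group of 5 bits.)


Groups: 11111, 10000, 11111, 00010, 11101, 00010, 11111
Majority votes: 1010101

1010101


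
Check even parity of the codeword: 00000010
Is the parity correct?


Number of 1s: 1

No, parity error (1 ones)


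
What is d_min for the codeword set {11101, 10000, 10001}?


Comparing all pairs, minimum distance: 1
Can detect 0 errors, correct 0 errors

1


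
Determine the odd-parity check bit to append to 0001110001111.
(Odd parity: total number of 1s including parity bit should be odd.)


Number of 1s in data: 7
Parity bit: 0

0
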